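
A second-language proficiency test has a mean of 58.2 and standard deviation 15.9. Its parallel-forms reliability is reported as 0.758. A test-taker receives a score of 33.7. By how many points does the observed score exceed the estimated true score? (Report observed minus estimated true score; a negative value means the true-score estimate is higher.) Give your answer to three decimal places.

T̂ = 0.758(33.7) + 0.242(58.2) = 25.5446 + 14.0844 = 39.62900 → 39.6290
X − T̂ = 33.7 − 39.6290 = -5.9290 → -5.929

-5.929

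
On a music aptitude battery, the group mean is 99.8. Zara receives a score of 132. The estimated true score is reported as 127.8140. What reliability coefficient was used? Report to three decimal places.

0.870

T̂ = ρX + (1 − ρ)μ  ⇒  T̂ − μ = ρ(X − μ)
ρ = (T̂ − μ)/(X − μ) = (127.8140 − 99.8) / (132 − 99.8) = 28.0140 / 32.2 = 0.87000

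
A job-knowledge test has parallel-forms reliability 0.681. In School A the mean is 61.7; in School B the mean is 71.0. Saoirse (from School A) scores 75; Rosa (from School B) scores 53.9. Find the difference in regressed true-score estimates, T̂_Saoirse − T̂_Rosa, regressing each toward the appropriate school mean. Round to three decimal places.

T̂_Saoirse = 0.681(75) + 0.319(61.7) = 70.75730
T̂_Rosa = 0.681(53.9) + 0.319(71.0) = 59.35490
Difference = 70.75730 − 59.35490 = 11.40240

11.402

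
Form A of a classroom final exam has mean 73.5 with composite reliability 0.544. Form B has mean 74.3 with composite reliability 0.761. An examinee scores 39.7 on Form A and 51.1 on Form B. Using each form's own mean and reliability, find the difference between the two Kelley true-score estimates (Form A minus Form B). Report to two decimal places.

-1.53

T̂_A = 0.544(39.7) + 0.456(73.5) = 55.1128
T̂_B = 0.761(51.1) + 0.239(74.3) = 56.6448
T̂_A − T̂_B = -1.5320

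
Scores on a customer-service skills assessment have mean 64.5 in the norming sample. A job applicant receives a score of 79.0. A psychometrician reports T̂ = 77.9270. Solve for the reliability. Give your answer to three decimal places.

0.926

T̂ = ρX + (1 − ρ)μ  ⇒  T̂ − μ = ρ(X − μ)
ρ = (T̂ − μ)/(X − μ) = (77.9270 − 64.5) / (79.0 − 64.5) = 13.4270 / 14.5 = 0.92600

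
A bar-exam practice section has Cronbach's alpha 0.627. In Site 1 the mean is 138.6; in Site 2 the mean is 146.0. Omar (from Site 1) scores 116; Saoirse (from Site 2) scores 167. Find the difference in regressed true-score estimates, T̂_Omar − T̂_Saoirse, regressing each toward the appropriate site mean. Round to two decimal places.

-34.74

T̂_Omar = 0.627(116) + 0.373(138.6) = 124.4298
T̂_Saoirse = 0.627(167) + 0.373(146.0) = 159.1670
Difference = 124.4298 − 159.1670 = -34.7372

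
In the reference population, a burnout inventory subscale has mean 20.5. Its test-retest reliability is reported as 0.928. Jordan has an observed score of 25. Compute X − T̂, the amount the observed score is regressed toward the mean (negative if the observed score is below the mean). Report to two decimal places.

Weight the observed score by reliability and the mean by (1 − reliability): T̂ = 0.928·25 + 0.072·20.5 = 23.200 + 1.4760 = 24.6760.
X − T̂ = 25 − 24.676 = 0.324 → 0.32

0.32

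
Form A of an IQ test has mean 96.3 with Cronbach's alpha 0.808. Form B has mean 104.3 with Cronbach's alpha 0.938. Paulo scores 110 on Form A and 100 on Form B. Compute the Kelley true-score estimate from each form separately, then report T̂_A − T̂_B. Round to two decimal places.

7.10

T̂_A = 0.808(110) + 0.192(96.3) = 107.3696
T̂_B = 0.938(100) + 0.062(104.3) = 100.2666
T̂_A − T̂_B = 7.1030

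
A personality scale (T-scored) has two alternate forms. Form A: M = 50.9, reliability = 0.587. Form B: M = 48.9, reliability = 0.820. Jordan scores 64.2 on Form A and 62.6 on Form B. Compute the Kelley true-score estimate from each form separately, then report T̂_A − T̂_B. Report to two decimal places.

T̂_A = 0.587(64.2) + 0.413(50.9) = 58.7071
T̂_B = 0.820(62.6) + 0.180(48.9) = 60.1340
T̂_A − T̂_B = -1.4269

-1.43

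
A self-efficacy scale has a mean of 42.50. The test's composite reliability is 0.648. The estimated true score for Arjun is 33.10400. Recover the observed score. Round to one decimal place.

T̂ = ρX + (1 − ρ)μ  ⇒  X = (T̂ − (1 − ρ)μ) / ρ
X = (33.10400 − 0.352 × 42.50) / 0.648 = (33.10400 − 14.96000) / 0.648 = 18.14400 / 0.648 = 28.000

28.0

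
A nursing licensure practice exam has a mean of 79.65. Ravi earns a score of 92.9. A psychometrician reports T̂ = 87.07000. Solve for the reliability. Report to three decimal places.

T̂ = ρX + (1 − ρ)μ  ⇒  T̂ − μ = ρ(X − μ)
ρ = (T̂ − μ)/(X − μ) = (87.07000 − 79.65) / (92.9 − 79.65) = 7.42000 / 13.25 = 0.56000

0.560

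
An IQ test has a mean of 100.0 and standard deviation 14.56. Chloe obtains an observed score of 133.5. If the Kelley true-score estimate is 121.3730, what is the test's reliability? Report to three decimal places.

T̂ = ρX + (1 − ρ)μ  ⇒  T̂ − μ = ρ(X − μ)
ρ = (T̂ − μ)/(X − μ) = (121.3730 − 100.0) / (133.5 − 100.0) = 21.3730 / 33.5 = 0.63800

0.638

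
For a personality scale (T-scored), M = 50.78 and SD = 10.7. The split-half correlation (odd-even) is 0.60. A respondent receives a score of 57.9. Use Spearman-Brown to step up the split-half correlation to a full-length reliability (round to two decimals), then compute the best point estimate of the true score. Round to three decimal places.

Spearman-Brown: ρ = 2r/(1 + r) = 2(0.60)/(1 + 0.60) = 1.200/1.60 = 0.7500 → 0.75
Regress the observed score toward the mean by the unreliability: T̂ = 0.75·57.9 + 0.25·50.78 = 43.425 + 12.6950 = 56.1200.

56.120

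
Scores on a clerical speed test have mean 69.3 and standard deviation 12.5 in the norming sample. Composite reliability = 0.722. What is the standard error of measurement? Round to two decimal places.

SEM = SD · √(1 − ρ) = 12.5 × √0.278 = 12.5 × 0.5273 = 6.591

6.59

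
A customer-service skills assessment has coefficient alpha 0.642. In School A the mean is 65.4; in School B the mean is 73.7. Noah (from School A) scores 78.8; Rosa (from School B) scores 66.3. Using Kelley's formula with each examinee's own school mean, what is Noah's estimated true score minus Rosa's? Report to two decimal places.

5.05

T̂_Noah = 0.642(78.8) + 0.358(65.4) = 74.0028
T̂_Rosa = 0.642(66.3) + 0.358(73.7) = 68.9492
Difference = 74.0028 − 68.9492 = 5.0536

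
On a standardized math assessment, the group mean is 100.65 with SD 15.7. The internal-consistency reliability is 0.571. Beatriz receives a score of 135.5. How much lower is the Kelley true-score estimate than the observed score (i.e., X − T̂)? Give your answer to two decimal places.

14.95

T̂ = 0.571(135.5) + 0.429(100.65) = 77.3705 + 43.17885 = 120.5494 → 120.549
X − T̂ = 135.5 − 120.549 = 14.951 → 14.95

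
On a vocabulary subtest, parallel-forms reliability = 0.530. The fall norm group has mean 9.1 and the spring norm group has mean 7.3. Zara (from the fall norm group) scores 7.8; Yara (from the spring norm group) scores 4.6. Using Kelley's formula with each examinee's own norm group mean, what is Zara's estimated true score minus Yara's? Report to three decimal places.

T̂_Zara = 0.530(7.8) + 0.470(9.1) = 8.41100
T̂_Yara = 0.530(4.6) + 0.470(7.3) = 5.86900
Difference = 8.41100 − 5.86900 = 2.54200

2.542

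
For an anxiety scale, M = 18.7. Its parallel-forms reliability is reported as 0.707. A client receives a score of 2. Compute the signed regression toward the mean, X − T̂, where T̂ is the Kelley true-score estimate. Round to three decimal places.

-4.893

T̂ = ρX + (1 − ρ)μ
  = 0.707 × 2 + 0.293 × 18.7
  = 1.414 + 5.4791
  = 6.89310
  ≈ 6.8931
X − T̂ = 2 − 6.8931 = -4.8931 → -4.893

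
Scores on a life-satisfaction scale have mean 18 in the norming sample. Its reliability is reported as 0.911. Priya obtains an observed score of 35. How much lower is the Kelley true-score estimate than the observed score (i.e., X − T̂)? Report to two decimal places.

T̂ = ρX + (1 − ρ)μ
  = 0.911 × 35 + 0.089 × 18
  = 31.885 + 1.602
  = 33.4870
  ≈ 33.487
X − T̂ = 35 − 33.487 = 1.513 → 1.51

1.51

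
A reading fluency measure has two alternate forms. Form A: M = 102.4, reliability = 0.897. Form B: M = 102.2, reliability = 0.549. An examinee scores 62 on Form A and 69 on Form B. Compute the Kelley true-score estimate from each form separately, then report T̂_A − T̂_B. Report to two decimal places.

T̂_A = 0.897(62) + 0.103(102.4) = 66.1612
T̂_B = 0.549(69) + 0.451(102.2) = 83.9732
T̂_A − T̂_B = -17.8120

-17.81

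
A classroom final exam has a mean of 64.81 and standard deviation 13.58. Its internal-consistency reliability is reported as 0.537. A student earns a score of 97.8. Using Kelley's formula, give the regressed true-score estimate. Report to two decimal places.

82.53

T̂ = 0.537(97.8) + 0.463(64.81) = 52.5186 + 30.00703 = 82.526 → 82.53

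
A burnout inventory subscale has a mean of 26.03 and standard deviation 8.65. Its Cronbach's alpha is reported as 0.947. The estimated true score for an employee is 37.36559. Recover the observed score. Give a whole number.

T̂ = ρX + (1 − ρ)μ  ⇒  X = (T̂ − (1 − ρ)μ) / ρ
X = (37.36559 − 0.053 × 26.03) / 0.947 = (37.36559 − 1.37959) / 0.947 = 35.98600 / 0.947 = 38.00

38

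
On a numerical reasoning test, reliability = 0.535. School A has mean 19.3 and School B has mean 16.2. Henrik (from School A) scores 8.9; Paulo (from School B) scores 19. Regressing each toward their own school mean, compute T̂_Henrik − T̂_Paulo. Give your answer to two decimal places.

-3.96

T̂_Henrik = 0.535(8.9) + 0.465(19.3) = 13.7360
T̂_Paulo = 0.535(19) + 0.465(16.2) = 17.6980
Difference = 13.7360 − 17.6980 = -3.9620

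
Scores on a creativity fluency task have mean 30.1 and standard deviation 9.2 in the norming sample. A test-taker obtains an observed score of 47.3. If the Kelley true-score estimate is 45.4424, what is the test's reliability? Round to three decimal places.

0.892

T̂ = ρX + (1 − ρ)μ  ⇒  T̂ − μ = ρ(X − μ)
ρ = (T̂ − μ)/(X − μ) = (45.4424 − 30.1) / (47.3 − 30.1) = 15.3424 / 17.2 = 0.89200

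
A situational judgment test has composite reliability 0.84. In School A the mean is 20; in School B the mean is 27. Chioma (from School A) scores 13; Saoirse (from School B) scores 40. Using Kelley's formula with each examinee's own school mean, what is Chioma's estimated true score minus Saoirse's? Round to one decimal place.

-23.8

T̂_Chioma = 0.84(13) + 0.16(20) = 14.120
T̂_Saoirse = 0.84(40) + 0.16(27) = 37.920
Difference = 14.120 − 37.920 = -23.800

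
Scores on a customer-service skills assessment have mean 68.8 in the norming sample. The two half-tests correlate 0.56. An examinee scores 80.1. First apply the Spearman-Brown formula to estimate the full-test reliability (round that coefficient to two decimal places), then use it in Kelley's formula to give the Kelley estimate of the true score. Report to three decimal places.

Spearman-Brown: ρ = 2r/(1 + r) = 2(0.56)/(1 + 0.56) = 1.120/1.56 = 0.7179 → 0.72
Weight the observed score by reliability and the mean by (1 − reliability): T̂ = 0.72·80.1 + 0.28·68.8 = 57.672 + 19.264 = 76.9360.

76.936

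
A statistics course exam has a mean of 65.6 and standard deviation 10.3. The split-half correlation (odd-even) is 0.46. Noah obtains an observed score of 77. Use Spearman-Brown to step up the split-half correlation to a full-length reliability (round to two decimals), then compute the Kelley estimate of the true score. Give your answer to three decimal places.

Spearman-Brown: ρ = 2r/(1 + r) = 2(0.46)/(1 + 0.46) = 0.920/1.46 = 0.6301 → 0.63
Weight the observed score by reliability and the mean by (1 − reliability): T̂ = 0.63·77 + 0.37·65.6 = 48.51 + 24.272 = 72.7820.

72.782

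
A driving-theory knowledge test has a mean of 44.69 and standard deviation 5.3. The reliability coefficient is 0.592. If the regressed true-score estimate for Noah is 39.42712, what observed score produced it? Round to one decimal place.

T̂ = ρX + (1 − ρ)μ  ⇒  X = (T̂ − (1 − ρ)μ) / ρ
X = (39.42712 − 0.408 × 44.69) / 0.592 = (39.42712 − 18.23352) / 0.592 = 21.19360 / 0.592 = 35.800

35.8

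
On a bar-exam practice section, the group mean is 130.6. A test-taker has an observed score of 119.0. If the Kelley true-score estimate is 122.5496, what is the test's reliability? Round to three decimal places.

T̂ = ρX + (1 − ρ)μ  ⇒  T̂ − μ = ρ(X − μ)
ρ = (T̂ − μ)/(X − μ) = (122.5496 − 130.6) / (119.0 − 130.6) = -8.0504 / -11.6 = 0.69400

0.694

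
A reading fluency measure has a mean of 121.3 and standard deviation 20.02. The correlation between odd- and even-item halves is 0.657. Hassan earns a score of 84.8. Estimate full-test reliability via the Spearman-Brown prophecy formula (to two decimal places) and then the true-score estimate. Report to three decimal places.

Spearman-Brown: ρ = 2r/(1 + r) = 2(0.657)/(1 + 0.657) = 1.3140/1.657 = 0.7930 → 0.79
Kelley's formula gives T̂ = 0.79·84.8 + 0.21·121.3 = 66.992 + 25.473 = 92.4650.

92.465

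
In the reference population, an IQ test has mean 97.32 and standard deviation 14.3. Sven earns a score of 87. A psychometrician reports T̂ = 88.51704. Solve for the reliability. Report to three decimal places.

0.853

T̂ = ρX + (1 − ρ)μ  ⇒  T̂ − μ = ρ(X − μ)
ρ = (T̂ − μ)/(X − μ) = (88.51704 − 97.32) / (87 − 97.32) = -8.80296 / -10.32 = 0.85300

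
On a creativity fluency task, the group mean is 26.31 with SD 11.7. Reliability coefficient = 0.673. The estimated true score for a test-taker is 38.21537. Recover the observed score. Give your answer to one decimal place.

44.0

T̂ = ρX + (1 − ρ)μ  ⇒  X = (T̂ − (1 − ρ)μ) / ρ
X = (38.21537 − 0.327 × 26.31) / 0.673 = (38.21537 − 8.60337) / 0.673 = 29.61200 / 0.673 = 44.000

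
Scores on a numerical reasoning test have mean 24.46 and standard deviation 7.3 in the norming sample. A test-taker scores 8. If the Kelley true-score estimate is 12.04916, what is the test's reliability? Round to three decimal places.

T̂ = ρX + (1 − ρ)μ  ⇒  T̂ − μ = ρ(X − μ)
ρ = (T̂ − μ)/(X − μ) = (12.04916 − 24.46) / (8 − 24.46) = -12.41084 / -16.46 = 0.75400

0.754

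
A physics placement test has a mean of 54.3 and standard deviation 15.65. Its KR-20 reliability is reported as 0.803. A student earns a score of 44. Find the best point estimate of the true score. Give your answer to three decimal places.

46.029

T̂ = 0.803(44) + 0.197(54.3) = 35.332 + 10.6971 = 46.0291 → 46.029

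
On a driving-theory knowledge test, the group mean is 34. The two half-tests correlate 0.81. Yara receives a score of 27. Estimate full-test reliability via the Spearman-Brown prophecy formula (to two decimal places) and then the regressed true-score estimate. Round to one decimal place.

27.7

Spearman-Brown: ρ = 2r/(1 + r) = 2(0.81)/(1 + 0.81) = 1.620/1.81 = 0.8950 → 0.90
T̂ = 0.90(27) + 0.10(34) = 24.30 + 3.40 = 27.70 → 27.7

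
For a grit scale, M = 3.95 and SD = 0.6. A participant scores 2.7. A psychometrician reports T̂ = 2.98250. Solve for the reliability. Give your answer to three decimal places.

T̂ = ρX + (1 − ρ)μ  ⇒  T̂ − μ = ρ(X − μ)
ρ = (T̂ − μ)/(X − μ) = (2.98250 − 3.95) / (2.7 − 3.95) = -0.96750 / -1.25 = 0.77400

0.774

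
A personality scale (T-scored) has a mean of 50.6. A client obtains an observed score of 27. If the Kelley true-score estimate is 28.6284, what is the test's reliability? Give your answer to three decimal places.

0.931

T̂ = ρX + (1 − ρ)μ  ⇒  T̂ − μ = ρ(X − μ)
ρ = (T̂ − μ)/(X − μ) = (28.6284 − 50.6) / (27 − 50.6) = -21.9716 / -23.6 = 0.93100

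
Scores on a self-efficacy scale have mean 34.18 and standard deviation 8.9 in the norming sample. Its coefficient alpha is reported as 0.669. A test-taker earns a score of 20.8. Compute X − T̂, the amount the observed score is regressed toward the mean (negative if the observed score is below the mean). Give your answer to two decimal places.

-4.43

T̂ = 0.669(20.8) + 0.331(34.18) = 13.9152 + 11.31358 = 25.2288 → 25.229
X − T̂ = 20.8 − 25.229 = -4.429 → -4.43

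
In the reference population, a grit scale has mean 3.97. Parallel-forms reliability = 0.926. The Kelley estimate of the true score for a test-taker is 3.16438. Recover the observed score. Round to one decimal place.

3.1

T̂ = ρX + (1 − ρ)μ  ⇒  X = (T̂ − (1 − ρ)μ) / ρ
X = (3.16438 − 0.074 × 3.97) / 0.926 = (3.16438 − 0.29378) / 0.926 = 2.87060 / 0.926 = 3.100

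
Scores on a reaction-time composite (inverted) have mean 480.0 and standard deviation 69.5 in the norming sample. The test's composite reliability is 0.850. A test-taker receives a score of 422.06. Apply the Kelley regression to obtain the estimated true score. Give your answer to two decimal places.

430.75

Weight the observed score by reliability and the mean by (1 − reliability): T̂ = 0.850·422.06 + 0.150·480.0 = 358.75100 + 72.0000 = 430.751.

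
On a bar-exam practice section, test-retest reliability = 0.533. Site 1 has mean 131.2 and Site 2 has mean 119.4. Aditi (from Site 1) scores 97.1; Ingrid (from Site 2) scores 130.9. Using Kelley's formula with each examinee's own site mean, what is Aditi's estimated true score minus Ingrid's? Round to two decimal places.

-12.50

T̂_Aditi = 0.533(97.1) + 0.467(131.2) = 113.0247
T̂_Ingrid = 0.533(130.9) + 0.467(119.4) = 125.5295
Difference = 113.0247 − 125.5295 = -12.5048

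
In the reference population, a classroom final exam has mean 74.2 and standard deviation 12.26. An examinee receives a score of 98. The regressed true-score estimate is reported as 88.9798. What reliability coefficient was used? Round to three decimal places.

T̂ = ρX + (1 − ρ)μ  ⇒  T̂ − μ = ρ(X − μ)
ρ = (T̂ − μ)/(X − μ) = (88.9798 − 74.2) / (98 − 74.2) = 14.7798 / 23.8 = 0.62100

0.621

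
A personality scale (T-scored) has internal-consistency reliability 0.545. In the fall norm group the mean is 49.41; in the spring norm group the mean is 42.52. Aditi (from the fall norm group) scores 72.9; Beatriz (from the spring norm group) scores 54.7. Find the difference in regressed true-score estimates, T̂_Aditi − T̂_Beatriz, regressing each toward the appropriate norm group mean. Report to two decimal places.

T̂_Aditi = 0.545(72.9) + 0.455(49.41) = 62.2121
T̂_Beatriz = 0.545(54.7) + 0.455(42.52) = 49.1581
Difference = 62.2121 − 49.1581 = 13.0540

13.05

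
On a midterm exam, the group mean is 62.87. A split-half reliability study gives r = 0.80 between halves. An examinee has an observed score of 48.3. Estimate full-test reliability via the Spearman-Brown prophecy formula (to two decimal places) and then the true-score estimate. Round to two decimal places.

Spearman-Brown: ρ = 2r/(1 + r) = 2(0.80)/(1 + 0.80) = 1.600/1.80 = 0.8889 → 0.89
T̂ = ρX + (1 − ρ)μ
  = 0.89 × 48.3 + 0.11 × 62.87
  = 42.987 + 6.9157
  = 49.903
  ≈ 49.90

49.90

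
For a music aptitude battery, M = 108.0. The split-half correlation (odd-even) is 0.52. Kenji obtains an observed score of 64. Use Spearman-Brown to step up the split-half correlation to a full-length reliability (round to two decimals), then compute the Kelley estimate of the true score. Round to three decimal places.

78.080

Spearman-Brown: ρ = 2r/(1 + r) = 2(0.52)/(1 + 0.52) = 1.040/1.52 = 0.6842 → 0.68
Regress the observed score toward the mean by the unreliability: T̂ = 0.68·64 + 0.32·108.0 = 43.52 + 34.560 = 78.0800.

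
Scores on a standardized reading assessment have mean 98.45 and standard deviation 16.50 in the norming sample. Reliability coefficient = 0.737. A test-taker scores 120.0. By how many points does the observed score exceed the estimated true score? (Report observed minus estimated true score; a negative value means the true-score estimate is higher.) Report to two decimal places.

T̂ = 0.737(120.0) + 0.263(98.45) = 88.4400 + 25.89235 = 114.3323 → 114.332
X − T̂ = 120.0 − 114.332 = 5.668 → 5.67

5.67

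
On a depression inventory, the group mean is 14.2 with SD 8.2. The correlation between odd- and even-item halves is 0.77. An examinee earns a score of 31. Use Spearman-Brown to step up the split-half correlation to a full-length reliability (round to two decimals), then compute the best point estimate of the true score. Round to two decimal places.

28.82

Spearman-Brown: ρ = 2r/(1 + r) = 2(0.77)/(1 + 0.77) = 1.540/1.77 = 0.8701 → 0.87
T̂ = ρX + (1 − ρ)μ
  = 0.87 × 31 + 0.13 × 14.2
  = 26.97 + 1.846
  = 28.816
  ≈ 28.82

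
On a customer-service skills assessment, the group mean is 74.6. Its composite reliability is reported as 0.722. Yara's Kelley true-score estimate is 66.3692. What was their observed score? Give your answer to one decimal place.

63.2

T̂ = ρX + (1 − ρ)μ  ⇒  X = (T̂ − (1 − ρ)μ) / ρ
X = (66.3692 − 0.278 × 74.6) / 0.722 = (66.3692 − 20.7388) / 0.722 = 45.6304 / 0.722 = 63.200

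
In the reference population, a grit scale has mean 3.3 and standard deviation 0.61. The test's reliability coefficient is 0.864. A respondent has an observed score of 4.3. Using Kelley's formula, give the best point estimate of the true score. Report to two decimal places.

Kelley's formula gives T̂ = 0.864·4.3 + 0.136·3.3 = 3.7152 + 0.4488 = 4.164.

4.16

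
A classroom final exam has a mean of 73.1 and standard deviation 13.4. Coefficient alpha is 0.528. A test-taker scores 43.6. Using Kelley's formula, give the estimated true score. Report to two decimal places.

T̂ = 0.528(43.6) + 0.472(73.1) = 23.0208 + 34.5032 = 57.524 → 57.52

57.52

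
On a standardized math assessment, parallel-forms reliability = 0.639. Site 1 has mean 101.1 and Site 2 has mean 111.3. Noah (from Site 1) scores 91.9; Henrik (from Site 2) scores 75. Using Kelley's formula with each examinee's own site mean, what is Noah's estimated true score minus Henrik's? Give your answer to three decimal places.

7.117

T̂_Noah = 0.639(91.9) + 0.361(101.1) = 95.22120
T̂_Henrik = 0.639(75) + 0.361(111.3) = 88.10430
Difference = 95.22120 − 88.10430 = 7.11690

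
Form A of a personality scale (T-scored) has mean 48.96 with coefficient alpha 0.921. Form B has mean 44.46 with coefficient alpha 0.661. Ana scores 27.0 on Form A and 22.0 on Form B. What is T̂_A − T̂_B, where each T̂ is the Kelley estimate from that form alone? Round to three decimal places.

T̂_A = 0.921(27.0) + 0.079(48.96) = 28.73484
T̂_B = 0.661(22.0) + 0.339(44.46) = 29.61394
T̂_A − T̂_B = -0.87910

-0.879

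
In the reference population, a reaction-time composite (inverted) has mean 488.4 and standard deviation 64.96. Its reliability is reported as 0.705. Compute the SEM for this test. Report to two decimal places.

35.28

SEM = SD · √(1 − ρ) = 64.96 × √0.295 = 64.96 × 0.5431 = 35.282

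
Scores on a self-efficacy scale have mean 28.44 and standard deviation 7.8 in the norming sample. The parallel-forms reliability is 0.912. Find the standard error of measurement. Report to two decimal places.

2.31

SEM = SD · √(1 − ρ) = 7.8 × √0.088 = 7.8 × 0.2966 = 2.314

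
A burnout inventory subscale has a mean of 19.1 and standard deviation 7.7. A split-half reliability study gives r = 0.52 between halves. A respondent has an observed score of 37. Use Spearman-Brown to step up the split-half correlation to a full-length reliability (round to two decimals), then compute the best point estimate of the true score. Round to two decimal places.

31.27

Spearman-Brown: ρ = 2r/(1 + r) = 2(0.52)/(1 + 0.52) = 1.040/1.52 = 0.6842 → 0.68
T̂ = 0.68(37) + 0.32(19.1) = 25.16 + 6.112 = 31.272 → 31.27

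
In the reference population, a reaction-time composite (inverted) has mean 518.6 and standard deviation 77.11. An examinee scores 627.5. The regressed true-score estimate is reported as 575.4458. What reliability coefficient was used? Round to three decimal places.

T̂ = ρX + (1 − ρ)μ  ⇒  T̂ − μ = ρ(X − μ)
ρ = (T̂ − μ)/(X − μ) = (575.4458 − 518.6) / (627.5 − 518.6) = 56.8458 / 108.9 = 0.52200

0.522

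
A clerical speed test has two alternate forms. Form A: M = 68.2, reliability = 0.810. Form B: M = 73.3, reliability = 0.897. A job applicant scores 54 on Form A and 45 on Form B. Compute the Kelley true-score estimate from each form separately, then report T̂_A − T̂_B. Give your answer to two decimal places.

8.78

T̂_A = 0.810(54) + 0.190(68.2) = 56.6980
T̂_B = 0.897(45) + 0.103(73.3) = 47.9149
T̂_A − T̂_B = 8.7831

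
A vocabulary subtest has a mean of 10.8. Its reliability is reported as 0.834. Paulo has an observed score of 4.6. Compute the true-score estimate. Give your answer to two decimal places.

Regress the observed score toward the mean by the unreliability: T̂ = 0.834·4.6 + 0.166·10.8 = 3.8364 + 1.7928 = 5.629.

5.63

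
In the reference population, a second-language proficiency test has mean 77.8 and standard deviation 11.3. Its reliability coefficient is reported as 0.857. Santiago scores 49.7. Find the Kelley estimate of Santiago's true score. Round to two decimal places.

T̂ = ρX + (1 − ρ)μ
  = 0.857 × 49.7 + 0.143 × 77.8
  = 42.5929 + 11.1254
  = 53.718
  ≈ 53.72

53.72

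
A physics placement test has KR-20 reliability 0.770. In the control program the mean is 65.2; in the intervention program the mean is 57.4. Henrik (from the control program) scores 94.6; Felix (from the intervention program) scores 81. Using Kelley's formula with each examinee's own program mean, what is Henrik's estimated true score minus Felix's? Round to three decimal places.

T̂_Henrik = 0.770(94.6) + 0.230(65.2) = 87.83800
T̂_Felix = 0.770(81) + 0.230(57.4) = 75.57200
Difference = 87.83800 − 75.57200 = 12.26600

12.266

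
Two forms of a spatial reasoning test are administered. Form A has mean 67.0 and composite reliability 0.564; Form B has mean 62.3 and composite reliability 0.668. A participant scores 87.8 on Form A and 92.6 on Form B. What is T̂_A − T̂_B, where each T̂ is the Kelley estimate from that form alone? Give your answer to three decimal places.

-3.809

T̂_A = 0.564(87.8) + 0.436(67.0) = 78.73120
T̂_B = 0.668(92.6) + 0.332(62.3) = 82.54040
T̂_A − T̂_B = -3.80920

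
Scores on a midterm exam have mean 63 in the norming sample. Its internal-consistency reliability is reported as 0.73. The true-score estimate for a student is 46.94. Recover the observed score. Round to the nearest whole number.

T̂ = ρX + (1 − ρ)μ  ⇒  X = (T̂ − (1 − ρ)μ) / ρ
X = (46.94 − 0.27 × 63) / 0.73 = (46.94 − 17.01) / 0.73 = 29.93 / 0.73 = 41.00

41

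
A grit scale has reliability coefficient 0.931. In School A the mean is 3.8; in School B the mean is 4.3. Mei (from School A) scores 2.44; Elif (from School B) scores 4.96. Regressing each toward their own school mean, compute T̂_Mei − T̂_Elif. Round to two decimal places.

-2.38

T̂_Mei = 0.931(2.44) + 0.069(3.8) = 2.5338
T̂_Elif = 0.931(4.96) + 0.069(4.3) = 4.9145
Difference = 2.5338 − 4.9145 = -2.3806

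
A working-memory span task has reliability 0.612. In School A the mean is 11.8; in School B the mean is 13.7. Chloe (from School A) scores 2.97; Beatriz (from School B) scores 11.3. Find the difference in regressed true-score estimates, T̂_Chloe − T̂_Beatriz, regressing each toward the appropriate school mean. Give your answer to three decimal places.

T̂_Chloe = 0.612(2.97) + 0.388(11.8) = 6.39604
T̂_Beatriz = 0.612(11.3) + 0.388(13.7) = 12.23120
Difference = 6.39604 − 12.23120 = -5.83516

-5.835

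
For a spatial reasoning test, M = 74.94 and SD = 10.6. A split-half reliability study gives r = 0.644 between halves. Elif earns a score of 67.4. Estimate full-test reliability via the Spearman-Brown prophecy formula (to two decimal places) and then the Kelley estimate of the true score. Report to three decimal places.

69.059

Spearman-Brown: ρ = 2r/(1 + r) = 2(0.644)/(1 + 0.644) = 1.2880/1.644 = 0.7835 → 0.78
T̂ = 0.78(67.4) + 0.22(74.94) = 52.572 + 16.4868 = 69.0588 → 69.059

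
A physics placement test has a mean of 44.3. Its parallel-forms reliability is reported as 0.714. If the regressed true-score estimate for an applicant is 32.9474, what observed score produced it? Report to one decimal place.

T̂ = ρX + (1 − ρ)μ  ⇒  X = (T̂ − (1 − ρ)μ) / ρ
X = (32.9474 − 0.286 × 44.3) / 0.714 = (32.9474 − 12.6698) / 0.714 = 20.2776 / 0.714 = 28.400

28.4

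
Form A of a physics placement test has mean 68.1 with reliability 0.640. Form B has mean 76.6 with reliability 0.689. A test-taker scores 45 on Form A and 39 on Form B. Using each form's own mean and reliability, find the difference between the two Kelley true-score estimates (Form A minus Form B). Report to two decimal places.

T̂_A = 0.640(45) + 0.360(68.1) = 53.3160
T̂_B = 0.689(39) + 0.311(76.6) = 50.6936
T̂_A − T̂_B = 2.6224

2.62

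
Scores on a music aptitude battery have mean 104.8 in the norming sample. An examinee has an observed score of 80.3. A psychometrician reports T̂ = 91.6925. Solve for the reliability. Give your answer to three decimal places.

T̂ = ρX + (1 − ρ)μ  ⇒  T̂ − μ = ρ(X − μ)
ρ = (T̂ − μ)/(X − μ) = (91.6925 − 104.8) / (80.3 − 104.8) = -13.1075 / -24.5 = 0.53500

0.535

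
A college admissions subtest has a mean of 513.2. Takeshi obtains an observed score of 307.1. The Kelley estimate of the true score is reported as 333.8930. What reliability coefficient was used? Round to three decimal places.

0.870

T̂ = ρX + (1 − ρ)μ  ⇒  T̂ − μ = ρ(X − μ)
ρ = (T̂ − μ)/(X − μ) = (333.8930 − 513.2) / (307.1 − 513.2) = -179.3070 / -206.1 = 0.87000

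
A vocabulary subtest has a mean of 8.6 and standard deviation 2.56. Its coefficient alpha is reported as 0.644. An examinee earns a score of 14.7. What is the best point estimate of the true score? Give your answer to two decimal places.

12.53

Kelley's formula gives T̂ = 0.644·14.7 + 0.356·8.6 = 9.4668 + 3.0616 = 12.528.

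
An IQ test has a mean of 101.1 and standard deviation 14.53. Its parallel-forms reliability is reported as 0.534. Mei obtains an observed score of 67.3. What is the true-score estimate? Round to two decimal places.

83.05

Weight the observed score by reliability and the mean by (1 − reliability): T̂ = 0.534·67.3 + 0.466·101.1 = 35.9382 + 47.1126 = 83.051.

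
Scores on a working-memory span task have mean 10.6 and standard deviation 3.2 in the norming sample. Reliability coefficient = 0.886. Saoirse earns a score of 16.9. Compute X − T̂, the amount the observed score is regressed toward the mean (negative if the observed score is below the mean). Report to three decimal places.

T̂ = ρX + (1 − ρ)μ
  = 0.886 × 16.9 + 0.114 × 10.6
  = 14.9734 + 1.2084
  = 16.18180
  ≈ 16.1818
X − T̂ = 16.9 − 16.1818 = 0.7182 → 0.718

0.718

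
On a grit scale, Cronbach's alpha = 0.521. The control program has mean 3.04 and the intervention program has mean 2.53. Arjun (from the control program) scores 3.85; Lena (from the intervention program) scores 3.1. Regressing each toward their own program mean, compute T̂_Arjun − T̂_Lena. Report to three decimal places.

T̂_Arjun = 0.521(3.85) + 0.479(3.04) = 3.46201
T̂_Lena = 0.521(3.1) + 0.479(2.53) = 2.82697
Difference = 3.46201 − 2.82697 = 0.63504

0.635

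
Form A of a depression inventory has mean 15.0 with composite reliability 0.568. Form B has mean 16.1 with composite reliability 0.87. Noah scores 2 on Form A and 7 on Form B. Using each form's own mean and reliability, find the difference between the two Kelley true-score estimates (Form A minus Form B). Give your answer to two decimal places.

-0.57

T̂_A = 0.568(2) + 0.432(15.0) = 7.6160
T̂_B = 0.87(7) + 0.13(16.1) = 8.1830
T̂_A − T̂_B = -0.5670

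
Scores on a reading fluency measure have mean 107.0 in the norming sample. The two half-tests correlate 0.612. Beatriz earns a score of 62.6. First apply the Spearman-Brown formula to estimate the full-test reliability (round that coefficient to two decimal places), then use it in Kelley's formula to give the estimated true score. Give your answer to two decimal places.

Spearman-Brown: ρ = 2r/(1 + r) = 2(0.612)/(1 + 0.612) = 1.2240/1.612 = 0.7593 → 0.76
T̂ = ρX + (1 − ρ)μ
  = 0.76 × 62.6 + 0.24 × 107.0
  = 47.576 + 25.680
  = 73.256
  ≈ 73.26

73.26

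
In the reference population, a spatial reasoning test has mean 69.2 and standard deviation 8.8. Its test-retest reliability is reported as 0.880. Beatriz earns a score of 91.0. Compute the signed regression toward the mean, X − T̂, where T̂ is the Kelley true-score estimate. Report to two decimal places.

T̂ = ρX + (1 − ρ)μ
  = 0.880 × 91.0 + 0.120 × 69.2
  = 80.0800 + 8.3040
  = 88.3840
  ≈ 88.384
X − T̂ = 91.0 − 88.384 = 2.616 → 2.62

2.62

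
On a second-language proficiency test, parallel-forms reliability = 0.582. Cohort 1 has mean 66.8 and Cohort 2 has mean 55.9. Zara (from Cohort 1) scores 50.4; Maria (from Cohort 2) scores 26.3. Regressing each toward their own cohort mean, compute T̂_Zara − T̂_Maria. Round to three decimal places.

18.582

T̂_Zara = 0.582(50.4) + 0.418(66.8) = 57.25520
T̂_Maria = 0.582(26.3) + 0.418(55.9) = 38.67280
Difference = 57.25520 − 38.67280 = 18.58240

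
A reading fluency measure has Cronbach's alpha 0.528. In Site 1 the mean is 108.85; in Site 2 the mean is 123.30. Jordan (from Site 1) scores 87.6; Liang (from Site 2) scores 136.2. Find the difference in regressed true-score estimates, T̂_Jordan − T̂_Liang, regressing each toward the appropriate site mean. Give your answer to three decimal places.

-32.481

T̂_Jordan = 0.528(87.6) + 0.472(108.85) = 97.63000
T̂_Liang = 0.528(136.2) + 0.472(123.30) = 130.11120
Difference = 97.63000 − 130.11120 = -32.48120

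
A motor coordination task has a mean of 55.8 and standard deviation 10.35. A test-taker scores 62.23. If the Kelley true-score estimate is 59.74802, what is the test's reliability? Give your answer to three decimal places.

0.614

T̂ = ρX + (1 − ρ)μ  ⇒  T̂ − μ = ρ(X − μ)
ρ = (T̂ − μ)/(X − μ) = (59.74802 − 55.8) / (62.23 − 55.8) = 3.94802 / 6.43 = 0.61400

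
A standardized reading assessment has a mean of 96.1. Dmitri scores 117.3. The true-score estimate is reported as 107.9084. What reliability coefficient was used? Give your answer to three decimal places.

0.557

T̂ = ρX + (1 − ρ)μ  ⇒  T̂ − μ = ρ(X − μ)
ρ = (T̂ − μ)/(X − μ) = (107.9084 − 96.1) / (117.3 − 96.1) = 11.8084 / 21.2 = 0.55700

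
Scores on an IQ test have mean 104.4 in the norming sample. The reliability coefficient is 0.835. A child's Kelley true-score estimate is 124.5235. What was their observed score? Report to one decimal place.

T̂ = ρX + (1 − ρ)μ  ⇒  X = (T̂ − (1 − ρ)μ) / ρ
X = (124.5235 − 0.165 × 104.4) / 0.835 = (124.5235 − 17.2260) / 0.835 = 107.2975 / 0.835 = 128.500

128.5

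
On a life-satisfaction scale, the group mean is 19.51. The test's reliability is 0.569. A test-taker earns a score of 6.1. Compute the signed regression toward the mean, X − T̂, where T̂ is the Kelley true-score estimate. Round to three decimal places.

-5.780

T̂ = ρX + (1 − ρ)μ
  = 0.569 × 6.1 + 0.431 × 19.51
  = 3.4709 + 8.40881
  = 11.87971
  ≈ 11.8797
X − T̂ = 6.1 − 11.8797 = -5.7797 → -5.780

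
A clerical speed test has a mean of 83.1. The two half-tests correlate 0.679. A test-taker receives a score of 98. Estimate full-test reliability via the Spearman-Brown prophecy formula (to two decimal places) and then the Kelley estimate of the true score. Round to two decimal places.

95.17

Spearman-Brown: ρ = 2r/(1 + r) = 2(0.679)/(1 + 0.679) = 1.3580/1.679 = 0.8088 → 0.81
T̂ = 0.81(98) + 0.19(83.1) = 79.38 + 15.789 = 95.169 → 95.17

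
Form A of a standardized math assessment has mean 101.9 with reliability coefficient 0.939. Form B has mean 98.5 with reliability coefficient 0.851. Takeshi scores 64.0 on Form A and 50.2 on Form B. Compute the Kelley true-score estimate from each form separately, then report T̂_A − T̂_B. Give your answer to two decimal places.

8.92

T̂_A = 0.939(64.0) + 0.061(101.9) = 66.3119
T̂_B = 0.851(50.2) + 0.149(98.5) = 57.3967
T̂_A − T̂_B = 8.9152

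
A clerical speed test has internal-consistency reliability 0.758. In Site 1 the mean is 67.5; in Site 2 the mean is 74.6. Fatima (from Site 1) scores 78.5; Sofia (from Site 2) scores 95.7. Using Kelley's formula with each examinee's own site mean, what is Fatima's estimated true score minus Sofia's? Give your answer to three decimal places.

T̂_Fatima = 0.758(78.5) + 0.242(67.5) = 75.83800
T̂_Sofia = 0.758(95.7) + 0.242(74.6) = 90.59380
Difference = 75.83800 − 90.59380 = -14.75580

-14.756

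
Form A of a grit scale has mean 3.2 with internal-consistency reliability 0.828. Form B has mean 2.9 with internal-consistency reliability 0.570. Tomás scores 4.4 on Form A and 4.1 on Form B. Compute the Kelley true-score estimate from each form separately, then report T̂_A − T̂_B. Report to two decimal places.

0.61

T̂_A = 0.828(4.4) + 0.172(3.2) = 4.1936
T̂_B = 0.570(4.1) + 0.430(2.9) = 3.5840
T̂_A − T̂_B = 0.6096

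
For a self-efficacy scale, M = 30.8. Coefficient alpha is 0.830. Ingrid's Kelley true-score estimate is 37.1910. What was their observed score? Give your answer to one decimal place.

38.5

T̂ = ρX + (1 − ρ)μ  ⇒  X = (T̂ − (1 − ρ)μ) / ρ
X = (37.1910 − 0.170 × 30.8) / 0.830 = (37.1910 − 5.2360) / 0.830 = 31.9550 / 0.830 = 38.500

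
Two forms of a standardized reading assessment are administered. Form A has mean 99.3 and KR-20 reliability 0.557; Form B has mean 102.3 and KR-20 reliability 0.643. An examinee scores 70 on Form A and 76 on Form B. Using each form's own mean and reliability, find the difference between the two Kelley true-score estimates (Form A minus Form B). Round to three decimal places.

T̂_A = 0.557(70) + 0.443(99.3) = 82.97990
T̂_B = 0.643(76) + 0.357(102.3) = 85.38910
T̂_A − T̂_B = -2.40920

-2.409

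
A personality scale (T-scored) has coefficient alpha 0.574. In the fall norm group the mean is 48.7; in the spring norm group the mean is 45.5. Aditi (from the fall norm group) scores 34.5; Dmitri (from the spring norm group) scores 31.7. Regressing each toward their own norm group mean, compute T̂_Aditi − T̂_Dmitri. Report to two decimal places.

T̂_Aditi = 0.574(34.5) + 0.426(48.7) = 40.5492
T̂_Dmitri = 0.574(31.7) + 0.426(45.5) = 37.5788
Difference = 40.5492 − 37.5788 = 2.9704

2.97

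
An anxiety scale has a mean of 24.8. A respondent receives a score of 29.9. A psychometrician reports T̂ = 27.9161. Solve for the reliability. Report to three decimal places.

0.611

T̂ = ρX + (1 − ρ)μ  ⇒  T̂ − μ = ρ(X − μ)
ρ = (T̂ − μ)/(X − μ) = (27.9161 − 24.8) / (29.9 − 24.8) = 3.1161 / 5.1 = 0.61100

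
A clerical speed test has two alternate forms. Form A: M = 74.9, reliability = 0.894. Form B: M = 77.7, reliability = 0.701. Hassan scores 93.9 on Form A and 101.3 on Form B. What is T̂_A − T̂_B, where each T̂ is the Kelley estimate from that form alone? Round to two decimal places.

-2.36

T̂_A = 0.894(93.9) + 0.106(74.9) = 91.8860
T̂_B = 0.701(101.3) + 0.299(77.7) = 94.2436
T̂_A − T̂_B = -2.3576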